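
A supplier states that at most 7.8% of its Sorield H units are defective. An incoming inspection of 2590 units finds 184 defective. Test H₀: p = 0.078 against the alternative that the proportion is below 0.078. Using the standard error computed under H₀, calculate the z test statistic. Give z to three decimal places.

p̂ = 184/2590 = 0.0710425.
SE = √(p₀(1−p₀)/n) = √(0.071916/2590) = 0.0052694.
z = (0.0710425 − 0.078)/0.0052694 = -0.0069575/0.0052694 = -1.320.
p-value = P(Z < -1.320) ≈ 0.0934.

z = -1.320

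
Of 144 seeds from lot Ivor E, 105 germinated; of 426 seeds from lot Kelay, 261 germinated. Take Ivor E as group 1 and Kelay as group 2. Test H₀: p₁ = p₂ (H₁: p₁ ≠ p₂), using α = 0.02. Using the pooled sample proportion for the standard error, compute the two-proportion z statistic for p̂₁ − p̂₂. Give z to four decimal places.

z = 2.5209

p̂₁ = 105/144 ≈ 0.729167, p̂₂ = 261/426 ≈ 0.612676.
Pooled p̂ = (105+261)/(144+426) = 366/570 = 0.642105.
SE = √(p̂(1−p̂)(1/n₁+1/n₂)) = √(0.642105·0.357895·0.00929186) = √(0.00213533) = 0.046210.
z = (0.729167 − 0.612676)/0.046210 = 0.116491/0.046210 = 2.5209.
Two-sided p-value ≈ 2·Φ(−2.521) = 0.0117, so at α = 0.02 we reject H₀.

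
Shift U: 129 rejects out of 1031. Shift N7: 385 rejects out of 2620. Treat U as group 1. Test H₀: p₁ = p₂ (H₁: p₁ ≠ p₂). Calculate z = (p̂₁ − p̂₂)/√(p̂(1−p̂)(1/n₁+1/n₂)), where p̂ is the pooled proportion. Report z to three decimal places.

z = -1.707

p̂₁ = 129/1031 = 0.12512, p̂₂ = 385/2620 = 0.14695.
Pooled p̂ = (129+385)/(1031+2620) = 514/3651 = 0.14078.
SE = √(p̂(1−p̂)(1/n₁+1/n₂)) = √(0.14078·0.85922·0.00135161) = √(0.000163496) = 0.01279.
z = (0.12512 − 0.14695)/0.01279 = -0.02183/0.01279 = -1.707.
p-value = 2·P(Z > 1.707) ≈ 0.0878.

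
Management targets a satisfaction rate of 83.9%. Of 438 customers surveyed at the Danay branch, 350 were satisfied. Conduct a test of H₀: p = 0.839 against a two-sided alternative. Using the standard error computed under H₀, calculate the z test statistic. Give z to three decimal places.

p̂ = 350/438 = 0.79909.
Standard error under H₀: √(0.839×0.161/438) = 0.01756.
z = (0.79909 − 0.839)/0.01756 = -0.03991/0.01756 = -2.273.

z = -2.273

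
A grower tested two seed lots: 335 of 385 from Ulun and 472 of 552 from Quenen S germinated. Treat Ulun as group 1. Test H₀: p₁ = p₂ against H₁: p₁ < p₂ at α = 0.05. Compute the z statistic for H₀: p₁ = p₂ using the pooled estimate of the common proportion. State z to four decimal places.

z = 0.6560

p̂₁ = 335/385 = 0.870130, p̂₂ = 472/552 = 0.855072.
Pooled p̂ = (335+472)/(385+552) = 807/937 = 0.861259.
SE = √(0.119492 × 0.004409) = 0.022953.
z = (0.870130 − 0.855072)/0.022953 = 0.015058/0.022953 = 0.6560.
p-value = P(Z < 0.656) ≈ 0.7441; since p > α = 0.05, fail to reject H₀.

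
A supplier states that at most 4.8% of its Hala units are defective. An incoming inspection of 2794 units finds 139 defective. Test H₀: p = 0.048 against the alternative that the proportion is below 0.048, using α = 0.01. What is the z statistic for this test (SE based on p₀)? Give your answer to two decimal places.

z = 0.43

p̂ = 139/2794 = 0.04975.
SE = √(p₀(1−p₀)/n) = √(0.045696/2794) = 0.00404.
z = (0.04975 − 0.048)/0.00404 = 0.00175/0.00404 = 0.43.
p-value = P(Z < 0.433) ≈ 0.6673. With α = 0.01, fail to reject H₀.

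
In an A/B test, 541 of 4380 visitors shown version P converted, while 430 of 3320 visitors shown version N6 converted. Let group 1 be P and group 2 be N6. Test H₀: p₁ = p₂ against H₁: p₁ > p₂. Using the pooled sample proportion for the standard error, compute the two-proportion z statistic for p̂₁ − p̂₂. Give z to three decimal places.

z = -0.786

p̂₁ = 541/4380 ≈ 0.123516, p̂₂ = 430/3320 ≈ 0.129518.
Pooled p̂ = (541+430)/(4380+3320) = 971/7700 = 0.126104.
SE = √(0.110202 × 0.000529515) = 0.007639.
z = (0.123516 − 0.129518)/0.007639 = -0.006002/0.007639 = -0.786.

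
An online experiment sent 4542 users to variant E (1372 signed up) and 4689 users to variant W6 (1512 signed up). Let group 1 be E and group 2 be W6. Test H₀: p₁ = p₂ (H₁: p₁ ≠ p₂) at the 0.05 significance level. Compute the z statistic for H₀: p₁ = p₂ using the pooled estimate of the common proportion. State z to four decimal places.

p̂₁ = 1372/4542 ≈ 0.3020696, p̂₂ = 1512/4689 ≈ 0.3224568.
Pooled p̂ = (1372+1512)/(4542+4689) = 2884/9231 = 0.3124255.
SE = √(p̂(1−p̂)(1/n₁+1/n₂)) = √(0.3124255·0.6875745·0.000433432) = √(9.31081e-05) = 0.0096493.
z = (0.3020696 − 0.3224568)/0.0096493 = -0.0203872/0.0096493 = -2.1128.
p-value = 2·P(Z > 2.113) ≈ 0.0346. With α = 0.05, reject H₀.

z = -2.1128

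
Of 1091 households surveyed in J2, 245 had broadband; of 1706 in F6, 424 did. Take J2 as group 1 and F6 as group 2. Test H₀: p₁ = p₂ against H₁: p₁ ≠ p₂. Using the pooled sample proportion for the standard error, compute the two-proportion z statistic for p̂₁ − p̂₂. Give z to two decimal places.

p̂₁ = 245/1091 ≈ 0.2246, p̂₂ = 424/1706 ≈ 0.2485.
Pooled p̂ = (245+424)/(1091+1706) = 669/2797 = 0.2392.
SE = √(p̂(1−p̂)(1/n₁+1/n₂)) = √(0.2392·0.7608·0.00150276) = √(0.000273465) = 0.0165.
z = (0.2246 − 0.2485)/0.0165 = -0.0239/0.0165 = -1.45.
p-value = 2·P(Z > 1.449) ≈ 0.1472.

z = -1.45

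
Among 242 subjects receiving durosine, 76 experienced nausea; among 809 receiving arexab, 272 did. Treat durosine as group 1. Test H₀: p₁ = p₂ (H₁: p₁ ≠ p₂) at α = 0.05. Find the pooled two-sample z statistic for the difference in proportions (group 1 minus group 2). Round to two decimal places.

z = -0.64

p̂₁ = 76/242 ≈ 0.3140, p̂₂ = 272/809 ≈ 0.3362.
Pooled p̂ = (76+272)/(242+809) = 348/1051 = 0.3311.
SE = √(p̂(1−p̂)(1/n₁+1/n₂)) = √(0.3311·0.6689·0.00536833) = √(0.00118896) = 0.0345.
z = (0.3140 − 0.3362)/0.0345 = -0.0222/0.0345 = -0.64.
p-value = 2·P(Z > 0.643) ≈ 0.5203; since p > α = 0.05, fail to reject H₀.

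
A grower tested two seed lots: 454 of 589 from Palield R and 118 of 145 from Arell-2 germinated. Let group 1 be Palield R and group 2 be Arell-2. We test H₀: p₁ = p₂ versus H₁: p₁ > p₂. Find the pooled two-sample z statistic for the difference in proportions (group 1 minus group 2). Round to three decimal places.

p̂₁ = 454/589 = 0.77080, p̂₂ = 118/145 = 0.81379.
Pooled p̂ = (454+118)/(589+145) = 572/734 = 0.77929.
SE = √(p̂(1−p̂)(1/n₁+1/n₂)) = √(0.77929·0.22071·0.00859434) = √(0.00147819) = 0.03845.
z = (0.77080 − 0.81379)/0.03845 = -0.04299/0.03845 = -1.118.
p-value = P(Z > -1.118) ≈ 0.8683.

z = -1.118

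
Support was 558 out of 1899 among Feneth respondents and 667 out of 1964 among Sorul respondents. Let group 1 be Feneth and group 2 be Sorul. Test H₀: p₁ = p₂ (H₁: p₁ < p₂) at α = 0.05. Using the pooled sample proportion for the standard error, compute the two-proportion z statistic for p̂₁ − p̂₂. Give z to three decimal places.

p̂₁ = 558/1899 = 0.293839, p̂₂ = 667/1964 = 0.339613.
Pooled p̂ = (558+667)/(1899+1964) = 1225/3863 = 0.317111.
SE = √(p̂(1−p̂)(1/n₁+1/n₂)) = √(0.317111·0.682889·0.00103576) = √(0.000224295) = 0.014976.
z = (0.293839 − 0.339613)/0.014976 = -0.045774/0.014976 = -3.056.
p-value = P(Z < -3.056) ≈ 0.0011. With α = 0.05, reject H₀.

z = -3.056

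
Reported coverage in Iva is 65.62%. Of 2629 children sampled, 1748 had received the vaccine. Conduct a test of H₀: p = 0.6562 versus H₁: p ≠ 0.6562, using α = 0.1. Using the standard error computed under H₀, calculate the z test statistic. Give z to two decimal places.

p̂ = 1748/2629 = 0.6649.
Standard error under H₀: √(0.6562×0.3438/2629) = 0.0093.
z = (0.6649 − 0.6562)/0.0093 = 0.0087/0.0093 = 0.94.
p-value = 2·P(Z > 0.938) ≈ 0.3481, so at α = 0.1 we fail to reject H₀.

z = 0.94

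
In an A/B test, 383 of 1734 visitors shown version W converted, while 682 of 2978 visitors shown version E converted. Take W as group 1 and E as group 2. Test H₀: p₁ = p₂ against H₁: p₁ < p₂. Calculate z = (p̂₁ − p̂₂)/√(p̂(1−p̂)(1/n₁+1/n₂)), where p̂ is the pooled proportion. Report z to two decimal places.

p̂₁ = 383/1734 = 0.2209, p̂₂ = 682/2978 = 0.2290.
Pooled p̂ = (383+682)/(1734+2978) = 1065/4712 = 0.2260.
SE = √(p̂(1−p̂)(1/n₁+1/n₂)) = √(0.2260·0.7740·0.000912497) = √(0.000159627) = 0.0126.
z = (0.2209 − 0.2290)/0.0126 = -0.0081/0.0126 = -0.64.

z = -0.64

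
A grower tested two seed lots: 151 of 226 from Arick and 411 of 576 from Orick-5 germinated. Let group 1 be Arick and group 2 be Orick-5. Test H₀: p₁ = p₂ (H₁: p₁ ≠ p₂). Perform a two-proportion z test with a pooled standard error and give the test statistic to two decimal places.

p̂₁ = 151/226 ≈ 0.6681, p̂₂ = 411/576 ≈ 0.7135.
Pooled p̂ = (151+411)/(226+576) = 562/802 = 0.7007.
SE = √(0.2097 × 0.00616089) = 0.0359.
z = (0.6681 − 0.7135)/0.0359 = -0.0454/0.0359 = -1.26.
Two-sided p-value ≈ 2·Φ(−1.263) = 0.2066.

z = -1.26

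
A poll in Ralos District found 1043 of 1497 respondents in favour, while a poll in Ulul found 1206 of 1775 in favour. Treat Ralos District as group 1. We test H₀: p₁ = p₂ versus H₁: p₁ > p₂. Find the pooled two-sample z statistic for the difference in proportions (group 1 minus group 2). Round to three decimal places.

p̂₁ = 1043/1497 ≈ 0.69673, p̂₂ = 1206/1775 ≈ 0.67944.
Pooled p̂ = (1043+1206)/(1497+1775) = 2249/3272 = 0.68735.
SE = √(0.214901 × 0.00123138) = 0.01627.
z = (0.69673 − 0.67944)/0.01627 = 0.01729/0.01627 = 1.063.

z = 1.063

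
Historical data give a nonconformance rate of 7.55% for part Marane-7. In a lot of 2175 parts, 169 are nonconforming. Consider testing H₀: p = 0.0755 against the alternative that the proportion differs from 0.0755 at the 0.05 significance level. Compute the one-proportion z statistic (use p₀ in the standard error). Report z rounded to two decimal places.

p̂ = 169/2175 ≈ 0.0777.
Under H₀, SE = √(0.0755·0.9245/2175) = √(3.20918e-05) = 0.0057.
z = (0.0777 − 0.0755)/0.0057 = 0.0022/0.0057 = 0.39.
p-value = 2·P(Z > 0.389) ≈ 0.6976; since p > α = 0.05, fail to reject H₀.

z = 0.39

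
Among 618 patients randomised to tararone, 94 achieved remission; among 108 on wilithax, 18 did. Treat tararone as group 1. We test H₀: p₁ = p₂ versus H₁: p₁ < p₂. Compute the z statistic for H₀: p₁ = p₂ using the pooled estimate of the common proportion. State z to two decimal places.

p̂₁ = 94/618 = 0.1521, p̂₂ = 18/108 = 0.1667.
Pooled p̂ = (94+18)/(618+108) = 112/726 = 0.1543.
SE = √(p̂(1−p̂)(1/n₁+1/n₂)) = √(0.1543·0.8457·0.0108774) = √(0.00141918) = 0.0377.
z = (0.1521 − 0.1667)/0.0377 = -0.0146/0.0377 = -0.39.
p-value = P(Z < -0.387) ≈ 0.3495.

z = -0.39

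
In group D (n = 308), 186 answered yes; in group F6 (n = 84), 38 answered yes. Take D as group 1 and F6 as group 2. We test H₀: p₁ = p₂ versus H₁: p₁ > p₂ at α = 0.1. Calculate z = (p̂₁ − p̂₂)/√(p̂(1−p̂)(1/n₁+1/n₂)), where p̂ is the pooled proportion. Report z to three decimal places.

z = 2.487

p̂₁ = 186/308 ≈ 0.603896, p̂₂ = 38/84 ≈ 0.452381.
Pooled p̂ = (186+38)/(308+84) = 224/392 = 0.571429.
SE = √(p̂(1−p̂)(1/n₁+1/n₂)) = √(0.571429·0.428571·0.0151515) = √(0.00371058) = 0.060914.
z = (0.603896 − 0.452381)/0.060914 = 0.151515/0.060914 = 2.487.
p-value = P(Z > 2.487) ≈ 0.0064. With α = 0.1, reject H₀.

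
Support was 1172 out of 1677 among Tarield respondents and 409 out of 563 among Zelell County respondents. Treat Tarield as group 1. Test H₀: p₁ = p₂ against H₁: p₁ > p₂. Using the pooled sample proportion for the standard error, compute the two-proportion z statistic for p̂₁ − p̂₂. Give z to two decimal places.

z = -1.24

p̂₁ = 1172/1677 = 0.6989, p̂₂ = 409/563 = 0.7265.
Pooled p̂ = (1172+409)/(1677+563) = 1581/2240 = 0.7058.
SE = √(p̂(1−p̂)(1/n₁+1/n₂)) = √(0.7058·0.2942·0.0023725) = √(0.000492638) = 0.0222.
z = (0.6989 − 0.7265)/0.0222 = -0.0276/0.0222 = -1.24.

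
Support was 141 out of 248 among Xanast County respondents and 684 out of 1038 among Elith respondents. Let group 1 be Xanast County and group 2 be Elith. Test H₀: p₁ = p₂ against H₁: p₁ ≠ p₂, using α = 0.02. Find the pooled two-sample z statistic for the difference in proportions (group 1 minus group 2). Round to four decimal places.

p̂₁ = 141/248 ≈ 0.568548, p̂₂ = 684/1038 ≈ 0.658960.
Pooled p̂ = (141+684)/(248+1038) = 825/1286 = 0.641524.
SE = √(p̂(1−p̂)(1/n₁+1/n₂)) = √(0.641524·0.358476·0.00499565) = √(0.00114885) = 0.033895.
z = (0.568548 − 0.658960)/0.033895 = -0.090412/0.033895 = -2.6674.
Two-sided p-value ≈ 2·Φ(−2.667) = 0.0076, so at α = 0.02 we reject H₀.

z = -2.6674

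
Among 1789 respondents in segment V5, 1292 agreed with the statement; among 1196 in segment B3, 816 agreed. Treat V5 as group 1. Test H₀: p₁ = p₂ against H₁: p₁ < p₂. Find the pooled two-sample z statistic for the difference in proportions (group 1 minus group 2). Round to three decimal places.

p̂₁ = 1292/1789 = 0.722191, p̂₂ = 816/1196 = 0.682274.
Pooled p̂ = (1292+816)/(1789+1196) = 2108/2985 = 0.706198.
SE = √(p̂(1−p̂)(1/n₁+1/n₂)) = √(0.706198·0.293802·0.00139509) = √(0.000289457) = 0.017013.
z = (0.722191 − 0.682274)/0.017013 = 0.039917/0.017013 = 2.346.
p-value = P(Z < 2.346) ≈ 0.9905.

z = 2.346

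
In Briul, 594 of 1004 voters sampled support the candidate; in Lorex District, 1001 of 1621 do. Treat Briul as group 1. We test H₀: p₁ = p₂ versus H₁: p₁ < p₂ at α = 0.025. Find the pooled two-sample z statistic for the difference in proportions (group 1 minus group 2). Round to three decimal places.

p̂₁ = 594/1004 ≈ 0.59163, p̂₂ = 1001/1621 ≈ 0.61752.
Pooled p̂ = (594+1001)/(1004+1621) = 1595/2625 = 0.60762.
SE = √(0.238418 × 0.00161292) = 0.01961.
z = (0.59163 − 0.61752)/0.01961 = -0.02589/0.01961 = -1.320.
p-value = P(Z < -1.320) ≈ 0.0934; since p > α = 0.025, fail to reject H₀.

z = -1.320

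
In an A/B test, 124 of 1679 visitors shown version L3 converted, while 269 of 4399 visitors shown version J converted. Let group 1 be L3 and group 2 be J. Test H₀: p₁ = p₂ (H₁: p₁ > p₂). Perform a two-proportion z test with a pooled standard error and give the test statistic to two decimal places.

z = 1.80

p̂₁ = 124/1679 ≈ 0.07385, p̂₂ = 269/4399 ≈ 0.06115.
Pooled p̂ = (124+269)/(1679+4399) = 393/6078 = 0.06466.
SE = √(0.0604786 × 0.000822917) = 0.00705.
z = (0.07385 − 0.06115)/0.00705 = 0.01270/0.00705 = 1.80.
p-value = P(Z > 1.801) ≈ 0.0359.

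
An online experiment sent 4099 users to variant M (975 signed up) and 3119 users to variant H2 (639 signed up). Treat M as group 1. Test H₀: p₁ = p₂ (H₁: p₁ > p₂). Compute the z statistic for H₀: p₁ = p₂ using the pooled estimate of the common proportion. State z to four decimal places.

p̂₁ = 975/4099 = 0.2378629, p̂₂ = 639/3119 = 0.2048734.
Pooled p̂ = (975+639)/(4099+3119) = 1614/7218 = 0.2236076.
SE = √(0.173607 × 0.000564578) = 0.0099002.
z = (0.2378629 − 0.2048734)/0.0099002 = 0.0329895/0.0099002 = 3.3322.

z = 3.3322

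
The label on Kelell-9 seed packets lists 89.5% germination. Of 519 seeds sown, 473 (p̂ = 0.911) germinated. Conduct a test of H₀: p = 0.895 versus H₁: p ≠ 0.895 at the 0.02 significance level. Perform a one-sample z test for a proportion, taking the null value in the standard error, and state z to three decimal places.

p̂ = 473/519 = 0.91137.
Under H₀, SE = √(0.895·0.105/519) = √(0.000181069) = 0.01346.
z = (0.91137 − 0.895)/0.01346 = 0.01637/0.01346 = 1.216.
p-value = 2·P(Z > 1.216) ≈ 0.2238, so at α = 0.02 we fail to reject H₀.

z = 1.216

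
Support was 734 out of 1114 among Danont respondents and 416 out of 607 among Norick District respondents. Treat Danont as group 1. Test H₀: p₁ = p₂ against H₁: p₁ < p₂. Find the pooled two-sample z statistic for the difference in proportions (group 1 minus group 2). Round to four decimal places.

p̂₁ = 734/1114 = 0.658887, p̂₂ = 416/607 = 0.685338.
Pooled p̂ = (734+416)/(1114+607) = 1150/1721 = 0.668216.
SE = √(0.221703 × 0.00254511) = 0.023754.
z = (0.658887 − 0.685338)/0.023754 = -0.026451/0.023754 = -1.1135.
p-value = P(Z < -1.114) ≈ 0.1327.

z = -1.1135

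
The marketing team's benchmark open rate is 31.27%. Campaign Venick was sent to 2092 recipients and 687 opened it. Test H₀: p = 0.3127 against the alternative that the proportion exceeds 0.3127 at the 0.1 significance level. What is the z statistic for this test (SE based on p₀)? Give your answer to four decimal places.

z = 1.5484

p̂ = 687/2092 ≈ 0.3283939.
SE = √(p₀(1−p₀)/n) = √(0.21492/2092) = 0.0101358.
z = (0.3283939 − 0.3127)/0.0101358 = 0.0156939/0.0101358 = 1.5484.
p-value = P(Z > 1.548) ≈ 0.0608, so at α = 0.1 we reject H₀.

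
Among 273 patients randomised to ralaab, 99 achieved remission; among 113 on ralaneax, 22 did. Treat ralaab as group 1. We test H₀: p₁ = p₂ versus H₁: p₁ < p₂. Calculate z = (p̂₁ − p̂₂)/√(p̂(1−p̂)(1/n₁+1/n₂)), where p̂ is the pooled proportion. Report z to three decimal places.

z = 3.236

p̂₁ = 99/273 ≈ 0.362637, p̂₂ = 22/113 ≈ 0.194690.
Pooled p̂ = (99+22)/(273+113) = 121/386 = 0.313472.
SE = √(p̂(1−p̂)(1/n₁+1/n₂)) = √(0.313472·0.686528·0.0125126) = √(0.00269279) = 0.051892.
z = (0.362637 − 0.194690)/0.051892 = 0.167947/0.051892 = 3.236.
p-value = P(Z < 3.236) ≈ 0.9994.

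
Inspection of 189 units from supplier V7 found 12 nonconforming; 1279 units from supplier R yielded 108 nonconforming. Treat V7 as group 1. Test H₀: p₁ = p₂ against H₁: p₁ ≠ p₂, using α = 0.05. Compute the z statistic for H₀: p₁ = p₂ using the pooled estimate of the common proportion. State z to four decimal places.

p̂₁ = 12/189 = 0.063492, p̂₂ = 108/1279 = 0.084441.
Pooled p̂ = (12+108)/(189+1279) = 120/1468 = 0.081744.
SE = √(p̂(1−p̂)(1/n₁+1/n₂)) = √(0.081744·0.918256·0.00607287) = √(0.00045584) = 0.021350.
z = (0.063492 − 0.084441)/0.021350 = -0.020949/0.021350 = -0.9812.
Two-sided p-value ≈ 2·Φ(−0.981) = 0.3265; since p > α = 0.05, fail to reject H₀.

z = -0.9812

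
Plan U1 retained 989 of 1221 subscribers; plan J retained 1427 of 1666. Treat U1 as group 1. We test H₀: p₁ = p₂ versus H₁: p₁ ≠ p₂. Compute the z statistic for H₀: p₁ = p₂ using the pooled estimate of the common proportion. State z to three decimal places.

p̂₁ = 989/1221 = 0.80999, p̂₂ = 1427/1666 = 0.85654.
Pooled p̂ = (989+1427)/(1221+1666) = 2416/2887 = 0.83685.
SE = √(p̂(1−p̂)(1/n₁+1/n₂)) = √(0.83685·0.16315·0.00141924) = √(0.000193767) = 0.01392.
z = (0.80999 − 0.85654)/0.01392 = -0.04655/0.01392 = -3.344.
Two-sided p-value ≈ 2·Φ(−3.344) = 0.0008.

z = -3.344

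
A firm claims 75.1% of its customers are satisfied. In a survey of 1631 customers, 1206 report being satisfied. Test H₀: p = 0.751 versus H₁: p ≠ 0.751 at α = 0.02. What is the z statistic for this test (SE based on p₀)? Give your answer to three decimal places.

p̂ = 1206/1631 ≈ 0.73942.
Standard error under H₀: √(0.751×0.249/1631) = 0.01071.
z = (0.73942 − 0.751)/0.01071 = -0.01158/0.01071 = -1.081.
Two-sided p-value ≈ 2·Φ(−1.081) = 0.2796. With α = 0.02, fail to reject H₀.

z = -1.081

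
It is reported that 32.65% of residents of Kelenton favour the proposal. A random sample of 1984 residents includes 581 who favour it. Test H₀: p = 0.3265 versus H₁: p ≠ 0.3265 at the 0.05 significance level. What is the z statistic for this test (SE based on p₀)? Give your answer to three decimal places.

p̂ = 581/1984 ≈ 0.29284.
Standard error under H₀: √(0.3265×0.6735/1984) = 0.01053.
z = (0.29284 − 0.3265)/0.01053 = -0.03366/0.01053 = -3.197.
Two-sided p-value ≈ 2·Φ(−3.197) = 0.0014; since p < α = 0.05, reject H₀.

z = -3.197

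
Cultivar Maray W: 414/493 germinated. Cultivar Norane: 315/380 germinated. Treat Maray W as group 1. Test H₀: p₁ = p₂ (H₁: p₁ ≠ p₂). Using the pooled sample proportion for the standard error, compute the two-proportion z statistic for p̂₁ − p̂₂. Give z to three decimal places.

z = 0.427

p̂₁ = 414/493 ≈ 0.83976, p̂₂ = 315/380 ≈ 0.82895.
Pooled p̂ = (414+315)/(493+380) = 729/873 = 0.83505.
SE = √(p̂(1−p̂)(1/n₁+1/n₂)) = √(0.83505·0.16495·0.00465998) = √(0.000641867) = 0.02534.
z = (0.83976 − 0.82895)/0.02534 = 0.01081/0.02534 = 0.427.
Two-sided p-value ≈ 2·Φ(−0.427) = 0.6696.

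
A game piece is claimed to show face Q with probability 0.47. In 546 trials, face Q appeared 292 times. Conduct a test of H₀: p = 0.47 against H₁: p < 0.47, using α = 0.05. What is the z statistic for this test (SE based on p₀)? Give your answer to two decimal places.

p̂ = 292/546 = 0.5348.
Under H₀, SE = √(0.47·0.53/546) = √(0.000456227) = 0.0214.
z = (0.5348 − 0.47)/0.0214 = 0.0648/0.0214 = 3.03.
p-value = P(Z < 3.034) ≈ 0.9988, so at α = 0.05 we fail to reject H₀.

z = 3.03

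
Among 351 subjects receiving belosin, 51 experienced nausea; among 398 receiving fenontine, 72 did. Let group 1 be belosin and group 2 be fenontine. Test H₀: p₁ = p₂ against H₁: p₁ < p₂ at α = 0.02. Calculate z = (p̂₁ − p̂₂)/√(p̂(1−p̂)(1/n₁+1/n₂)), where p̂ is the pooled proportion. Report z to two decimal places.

p̂₁ = 51/351 ≈ 0.1453, p̂₂ = 72/398 ≈ 0.1809.
Pooled p̂ = (51+72)/(351+398) = 123/749 = 0.1642.
SE = √(p̂(1−p̂)(1/n₁+1/n₂)) = √(0.1642·0.8358·0.00536157) = √(0.000735881) = 0.0271.
z = (0.1453 − 0.1809)/0.0271 = -0.0356/0.0271 = -1.31.
p-value = P(Z < -1.313) ≈ 0.0947, so at α = 0.02 we fail to reject H₀.

z = -1.31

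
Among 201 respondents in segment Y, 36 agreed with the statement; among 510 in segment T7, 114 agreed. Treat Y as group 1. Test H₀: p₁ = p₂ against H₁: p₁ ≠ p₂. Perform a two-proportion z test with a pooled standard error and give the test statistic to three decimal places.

p̂₁ = 36/201 = 0.179104, p̂₂ = 114/510 = 0.223529.
Pooled p̂ = (36+114)/(201+510) = 150/711 = 0.210970.
SE = √(p̂(1−p̂)(1/n₁+1/n₂)) = √(0.210970·0.789030·0.00693591) = √(0.00115456) = 0.033979.
z = (0.179104 − 0.223529)/0.033979 = -0.044425/0.033979 = -1.307.
p-value = 2·P(Z > 1.307) ≈ 0.1911.

z = -1.307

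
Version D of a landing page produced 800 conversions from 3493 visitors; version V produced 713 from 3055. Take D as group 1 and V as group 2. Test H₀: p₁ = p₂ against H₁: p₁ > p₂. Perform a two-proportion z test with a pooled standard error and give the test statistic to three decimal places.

z = -0.417

p̂₁ = 800/3493 = 0.229029, p̂₂ = 713/3055 = 0.233388.
Pooled p̂ = (800+713)/(3493+3055) = 1513/6548 = 0.231063.
SE = √(p̂(1−p̂)(1/n₁+1/n₂)) = √(0.231063·0.768937·0.000613619) = √(0.000109023) = 0.010441.
z = (0.229029 − 0.233388)/0.010441 = -0.004359/0.010441 = -0.417.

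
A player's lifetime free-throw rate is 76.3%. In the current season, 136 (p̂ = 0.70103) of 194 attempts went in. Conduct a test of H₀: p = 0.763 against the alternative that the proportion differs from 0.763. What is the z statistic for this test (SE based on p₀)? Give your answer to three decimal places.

z = -2.030

p̂ = 136/194 = 0.70103.
Under H₀, SE = √(0.763·0.237/194) = √(0.000932119) = 0.03053.
z = (0.70103 − 0.763)/0.03053 = -0.06197/0.03053 = -2.030.
p-value = 2·P(Z > 2.030) ≈ 0.0424.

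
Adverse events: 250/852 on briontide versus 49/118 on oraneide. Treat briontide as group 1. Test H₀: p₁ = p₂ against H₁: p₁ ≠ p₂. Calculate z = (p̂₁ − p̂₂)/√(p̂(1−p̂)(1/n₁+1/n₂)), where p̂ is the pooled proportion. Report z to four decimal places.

p̂₁ = 250/852 ≈ 0.293427, p̂₂ = 49/118 ≈ 0.415254.
Pooled p̂ = (250+49)/(852+118) = 299/970 = 0.308247.
SE = √(p̂(1−p̂)(1/n₁+1/n₂)) = √(0.308247·0.691753·0.00964829) = √(0.00205731) = 0.045358.
z = (0.293427 − 0.415254)/0.045358 = -0.121827/0.045358 = -2.6859.
p-value = 2·P(Z > 2.686) ≈ 0.0072.

z = -2.6859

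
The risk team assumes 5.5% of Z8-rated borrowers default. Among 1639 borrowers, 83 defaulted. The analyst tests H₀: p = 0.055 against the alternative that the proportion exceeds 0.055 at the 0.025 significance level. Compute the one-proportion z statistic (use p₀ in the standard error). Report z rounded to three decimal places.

p̂ = 83/1639 ≈ 0.05064.
Standard error under H₀: √(0.055×0.945/1639) = 0.00563.
z = (0.05064 − 0.055)/0.00563 = -0.00436/0.00563 = -0.774.
p-value = P(Z > -0.774) ≈ 0.7806. With α = 0.025, fail to reject H₀.

z = -0.774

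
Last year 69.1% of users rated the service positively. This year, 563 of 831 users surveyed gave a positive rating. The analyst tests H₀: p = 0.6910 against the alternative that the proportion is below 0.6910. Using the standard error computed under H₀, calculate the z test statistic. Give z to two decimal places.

z = -0.84

p̂ = 563/831 ≈ 0.6775.
Standard error under H₀: √(0.691×0.309/831) = 0.0160.
z = (0.6775 − 0.691)/0.0160 = -0.0135/0.0160 = -0.84.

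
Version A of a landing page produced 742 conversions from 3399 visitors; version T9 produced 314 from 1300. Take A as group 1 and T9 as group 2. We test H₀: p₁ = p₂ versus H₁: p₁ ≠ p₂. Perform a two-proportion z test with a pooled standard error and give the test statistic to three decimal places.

p̂₁ = 742/3399 = 0.218299, p̂₂ = 314/1300 = 0.241538.
Pooled p̂ = (742+314)/(3399+1300) = 1056/4699 = 0.224729.
SE = √(0.174226 × 0.00106343) = 0.013612.
z = (0.218299 − 0.241538)/0.013612 = -0.023239/0.013612 = -1.707.
Two-sided p-value ≈ 2·Φ(−1.707) = 0.0878.

z = -1.707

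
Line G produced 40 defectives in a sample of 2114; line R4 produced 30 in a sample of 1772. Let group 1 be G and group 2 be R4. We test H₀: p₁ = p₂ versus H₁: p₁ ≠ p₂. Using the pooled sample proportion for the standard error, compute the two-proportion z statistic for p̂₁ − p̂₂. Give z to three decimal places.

z = 0.465

p̂₁ = 40/2114 ≈ 0.01892, p̂₂ = 30/1772 ≈ 0.01693.
Pooled p̂ = (40+30)/(2114+1772) = 70/3886 = 0.01801.
SE = √(p̂(1−p̂)(1/n₁+1/n₂)) = √(0.01801·0.98199·0.00103737) = √(1.835e-05) = 0.00428.
z = (0.01892 − 0.01693)/0.00428 = 0.00199/0.00428 = 0.465.
Two-sided p-value ≈ 2·Φ(−0.465) = 0.6420.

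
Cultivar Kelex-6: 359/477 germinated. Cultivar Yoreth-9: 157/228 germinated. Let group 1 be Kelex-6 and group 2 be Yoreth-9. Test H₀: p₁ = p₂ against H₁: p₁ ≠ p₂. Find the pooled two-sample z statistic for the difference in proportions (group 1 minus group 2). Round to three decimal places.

p̂₁ = 359/477 ≈ 0.75262, p̂₂ = 157/228 ≈ 0.68860.
Pooled p̂ = (359+157)/(477+228) = 516/705 = 0.73191.
SE = √(p̂(1−p̂)(1/n₁+1/n₂)) = √(0.73191·0.26809·0.0064824) = √(0.00127195) = 0.03566.
z = (0.75262 − 0.68860)/0.03566 = 0.06402/0.03566 = 1.795.

z = 1.795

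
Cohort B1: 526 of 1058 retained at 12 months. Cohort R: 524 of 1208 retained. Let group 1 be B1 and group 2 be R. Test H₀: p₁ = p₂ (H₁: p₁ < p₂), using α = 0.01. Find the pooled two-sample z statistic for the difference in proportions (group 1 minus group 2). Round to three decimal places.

z = 3.019

p̂₁ = 526/1058 = 0.49716, p̂₂ = 524/1208 = 0.43377.
Pooled p̂ = (526+524)/(1058+1208) = 1050/2266 = 0.46337.
SE = √(0.248658 × 0.00177299) = 0.02100.
z = (0.49716 − 0.43377)/0.02100 = 0.06339/0.02100 = 3.019.
p-value = P(Z < 3.019) ≈ 0.9987, so at α = 0.01 we fail to reject H₀.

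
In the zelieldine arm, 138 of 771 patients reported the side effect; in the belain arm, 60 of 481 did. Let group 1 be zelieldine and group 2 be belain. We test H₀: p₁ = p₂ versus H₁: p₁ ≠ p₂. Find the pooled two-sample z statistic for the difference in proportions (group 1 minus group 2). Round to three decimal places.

z = 2.559

p̂₁ = 138/771 = 0.17899, p̂₂ = 60/481 = 0.12474.
Pooled p̂ = (138+60)/(771+481) = 198/1252 = 0.15815.
SE = √(0.133137 × 0.00337602) = 0.02120.
z = (0.17899 − 0.12474)/0.02120 = 0.05425/0.02120 = 2.559.
Two-sided p-value ≈ 2·Φ(−2.559) = 0.0105.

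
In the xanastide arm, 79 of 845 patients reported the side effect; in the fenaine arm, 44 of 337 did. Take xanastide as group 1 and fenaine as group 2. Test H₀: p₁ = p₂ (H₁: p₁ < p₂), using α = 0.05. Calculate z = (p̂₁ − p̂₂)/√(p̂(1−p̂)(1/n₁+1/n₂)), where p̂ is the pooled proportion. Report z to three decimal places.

p̂₁ = 79/845 ≈ 0.09349, p̂₂ = 44/337 ≈ 0.13056.
Pooled p̂ = (79+44)/(845+337) = 123/1182 = 0.10406.
SE = √(p̂(1−p̂)(1/n₁+1/n₂)) = √(0.10406·0.89594·0.00415079) = √(0.000386988) = 0.01967.
z = (0.09349 − 0.13056)/0.01967 = -0.03707/0.01967 = -1.885.
p-value = P(Z < -1.885) ≈ 0.0297, so at α = 0.05 we reject H₀.

z = -1.885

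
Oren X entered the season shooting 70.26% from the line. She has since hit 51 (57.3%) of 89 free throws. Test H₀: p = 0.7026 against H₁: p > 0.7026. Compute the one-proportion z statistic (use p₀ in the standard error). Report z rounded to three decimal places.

z = -2.674

p̂ = 51/89 ≈ 0.57303.
SE = √(p₀(1−p₀)/n) = √(0.20895/89) = 0.04845.
z = (0.57303 − 0.7026)/0.04845 = -0.12957/0.04845 = -2.674.
p-value = P(Z > -2.674) ≈ 0.9963.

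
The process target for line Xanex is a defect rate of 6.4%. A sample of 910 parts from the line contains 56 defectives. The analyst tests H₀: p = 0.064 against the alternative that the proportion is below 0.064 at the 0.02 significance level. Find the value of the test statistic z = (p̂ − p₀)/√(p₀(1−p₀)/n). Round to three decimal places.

z = -0.303

p̂ = 56/910 ≈ 0.06154.
Under H₀, SE = √(0.064·0.936/910) = √(6.58286e-05) = 0.00811.
z = (0.06154 − 0.064)/0.00811 = -0.00246/0.00811 = -0.303.
p-value = P(Z < -0.303) ≈ 0.3808; since p > α = 0.02, fail to reject H₀.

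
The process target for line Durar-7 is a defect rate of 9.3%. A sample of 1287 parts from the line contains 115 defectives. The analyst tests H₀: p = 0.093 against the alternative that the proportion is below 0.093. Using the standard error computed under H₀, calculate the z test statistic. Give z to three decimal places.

p̂ = 115/1287 = 0.089355.
SE = √(p₀(1−p₀)/n) = √(0.084351/1287) = 0.008096.
z = (0.089355 − 0.093)/0.008096 = -0.003645/0.008096 = -0.450.
p-value = P(Z < -0.450) ≈ 0.3263.

z = -0.450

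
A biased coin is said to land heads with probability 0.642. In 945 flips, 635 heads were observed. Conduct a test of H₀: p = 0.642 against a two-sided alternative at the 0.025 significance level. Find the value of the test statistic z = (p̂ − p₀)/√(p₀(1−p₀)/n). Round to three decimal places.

p̂ = 635/945 ≈ 0.67196.
Standard error under H₀: √(0.642×0.358/945) = 0.01560.
z = (0.67196 − 0.642)/0.01560 = 0.02996/0.01560 = 1.921.
Two-sided p-value ≈ 2·Φ(−1.921) = 0.0547, so at α = 0.025 we fail to reject H₀.

z = 1.921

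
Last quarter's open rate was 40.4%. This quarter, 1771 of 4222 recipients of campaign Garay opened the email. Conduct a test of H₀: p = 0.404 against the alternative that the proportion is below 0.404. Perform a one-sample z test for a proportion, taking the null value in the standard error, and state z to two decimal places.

p̂ = 1771/4222 ≈ 0.41947.
Under H₀, SE = √(0.404·0.596/4222) = √(5.70308e-05) = 0.00755.
z = (0.41947 − 0.404)/0.00755 = 0.01547/0.00755 = 2.05.

z = 2.05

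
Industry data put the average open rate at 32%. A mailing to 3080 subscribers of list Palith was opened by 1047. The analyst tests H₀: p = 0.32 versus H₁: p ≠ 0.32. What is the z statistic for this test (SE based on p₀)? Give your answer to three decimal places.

z = 2.372

p̂ = 1047/3080 ≈ 0.339935.
Under H₀, SE = √(0.32·0.68/3080) = √(7.06494e-05) = 0.008405.
z = (0.339935 − 0.32)/0.008405 = 0.019935/0.008405 = 2.372.
p-value = 2·P(Z > 2.372) ≈ 0.0177.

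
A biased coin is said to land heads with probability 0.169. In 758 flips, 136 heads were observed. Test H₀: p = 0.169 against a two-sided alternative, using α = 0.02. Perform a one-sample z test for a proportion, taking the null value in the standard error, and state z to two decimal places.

z = 0.77

p̂ = 136/758 ≈ 0.17942.
Standard error under H₀: √(0.169×0.831/758) = 0.01361.
z = (0.17942 − 0.169)/0.01361 = 0.01042/0.01361 = 0.77.
p-value = 2·P(Z > 0.765) ≈ 0.4440. With α = 0.02, fail to reject H₀.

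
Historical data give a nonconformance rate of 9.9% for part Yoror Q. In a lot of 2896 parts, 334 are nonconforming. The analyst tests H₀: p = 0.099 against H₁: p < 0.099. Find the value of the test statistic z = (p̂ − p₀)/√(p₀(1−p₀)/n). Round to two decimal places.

p̂ = 334/2896 = 0.11533.
SE = √(p₀(1−p₀)/n) = √(0.089199/2896) = 0.00555.
z = (0.11533 − 0.099)/0.00555 = 0.01633/0.00555 = 2.94.
p-value = P(Z < 2.943) ≈ 0.9984.

z = 2.94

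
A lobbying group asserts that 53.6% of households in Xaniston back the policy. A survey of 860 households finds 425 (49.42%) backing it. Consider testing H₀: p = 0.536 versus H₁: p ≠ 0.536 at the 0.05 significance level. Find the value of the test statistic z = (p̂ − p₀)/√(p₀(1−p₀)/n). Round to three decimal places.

p̂ = 425/860 = 0.494186.
SE = √(p₀(1−p₀)/n) = √(0.2487/860) = 0.017006.
z = (0.494186 − 0.536)/0.017006 = -0.041814/0.017006 = -2.459.
Two-sided p-value ≈ 2·Φ(−2.459) = 0.0139; since p < α = 0.05, reject H₀.

z = -2.459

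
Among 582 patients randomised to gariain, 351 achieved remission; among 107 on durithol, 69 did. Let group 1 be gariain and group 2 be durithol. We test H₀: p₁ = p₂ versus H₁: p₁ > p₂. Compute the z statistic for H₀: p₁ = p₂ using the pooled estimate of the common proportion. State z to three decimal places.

p̂₁ = 351/582 ≈ 0.60309, p̂₂ = 69/107 ≈ 0.64486.
Pooled p̂ = (351+69)/(582+107) = 420/689 = 0.60958.
SE = √(0.237992 × 0.011064) = 0.05131.
z = (0.60309 − 0.64486)/0.05131 = -0.04177/0.05131 = -0.814.

z = -0.814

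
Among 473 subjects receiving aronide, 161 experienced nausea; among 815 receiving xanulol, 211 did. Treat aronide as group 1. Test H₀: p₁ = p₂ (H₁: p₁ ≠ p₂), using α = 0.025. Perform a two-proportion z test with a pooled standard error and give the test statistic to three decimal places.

p̂₁ = 161/473 = 0.34038, p̂₂ = 211/815 = 0.25890.
Pooled p̂ = (161+211)/(473+815) = 372/1288 = 0.28882.
SE = √(p̂(1−p̂)(1/n₁+1/n₂)) = √(0.28882·0.71118·0.00334116) = √(0.000686284) = 0.02620.
z = (0.34038 − 0.25890)/0.02620 = 0.08148/0.02620 = 3.110.
p-value = 2·P(Z > 3.110) ≈ 0.0019, so at α = 0.025 we reject H₀.

z = 3.110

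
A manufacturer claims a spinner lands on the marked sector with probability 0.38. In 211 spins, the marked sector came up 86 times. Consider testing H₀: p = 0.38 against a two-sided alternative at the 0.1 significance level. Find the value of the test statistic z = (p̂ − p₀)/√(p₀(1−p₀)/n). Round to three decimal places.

p̂ = 86/211 = 0.40758.
Standard error under H₀: √(0.38×0.62/211) = 0.03342.
z = (0.40758 − 0.38)/0.03342 = 0.02758/0.03342 = 0.825.
p-value = 2·P(Z > 0.825) ≈ 0.4091. With α = 0.1, fail to reject H₀.

z = 0.825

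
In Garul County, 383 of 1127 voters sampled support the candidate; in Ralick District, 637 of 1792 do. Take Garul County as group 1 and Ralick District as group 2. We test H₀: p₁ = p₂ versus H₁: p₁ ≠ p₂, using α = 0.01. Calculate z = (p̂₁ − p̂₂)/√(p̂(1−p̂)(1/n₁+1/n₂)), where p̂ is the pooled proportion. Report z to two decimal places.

p̂₁ = 383/1127 = 0.33984, p̂₂ = 637/1792 = 0.35547.
Pooled p̂ = (383+637)/(1127+1792) = 1020/2919 = 0.34943.
SE = √(p̂(1−p̂)(1/n₁+1/n₂)) = √(0.34943·0.65057·0.00144535) = √(0.000328571) = 0.01813.
z = (0.33984 − 0.35547)/0.01813 = -0.01563/0.01813 = -0.86.
Two-sided p-value ≈ 2·Φ(−0.862) = 0.3886; since p > α = 0.01, fail to reject H₀.

z = -0.86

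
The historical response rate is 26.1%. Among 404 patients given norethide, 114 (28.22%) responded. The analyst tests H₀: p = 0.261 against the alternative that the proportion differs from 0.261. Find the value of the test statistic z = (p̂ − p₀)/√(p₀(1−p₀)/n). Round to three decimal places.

p̂ = 114/404 ≈ 0.28218.
SE = √(p₀(1−p₀)/n) = √(0.19288/404) = 0.02185.
z = (0.28218 − 0.261)/0.02185 = 0.02118/0.02185 = 0.969.
Two-sided p-value ≈ 2·Φ(−0.969) = 0.3324.

z = 0.969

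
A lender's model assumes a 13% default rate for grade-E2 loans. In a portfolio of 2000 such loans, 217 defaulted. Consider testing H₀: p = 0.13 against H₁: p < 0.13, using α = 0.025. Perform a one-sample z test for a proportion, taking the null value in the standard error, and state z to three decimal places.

z = -2.859

p̂ = 217/2000 = 0.10850.
Standard error under H₀: √(0.13×0.87/2000) = 0.00752.
z = (0.10850 − 0.13)/0.00752 = -0.02150/0.00752 = -2.859.
p-value = P(Z < -2.859) ≈ 0.0021; since p < α = 0.025, reject H₀.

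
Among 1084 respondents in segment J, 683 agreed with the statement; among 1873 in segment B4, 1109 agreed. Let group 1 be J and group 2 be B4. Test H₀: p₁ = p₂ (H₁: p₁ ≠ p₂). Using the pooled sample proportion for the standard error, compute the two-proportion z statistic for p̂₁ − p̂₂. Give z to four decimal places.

z = 2.0365

p̂₁ = 683/1084 = 0.630074, p̂₂ = 1109/1873 = 0.592098.
Pooled p̂ = (683+1109)/(1084+1873) = 1792/2957 = 0.606020.
SE = √(p̂(1−p̂)(1/n₁+1/n₂)) = √(0.606020·0.393980·0.00145641) = √(0.000347733) = 0.018648.
z = (0.630074 − 0.592098)/0.018648 = 0.037976/0.018648 = 2.0365.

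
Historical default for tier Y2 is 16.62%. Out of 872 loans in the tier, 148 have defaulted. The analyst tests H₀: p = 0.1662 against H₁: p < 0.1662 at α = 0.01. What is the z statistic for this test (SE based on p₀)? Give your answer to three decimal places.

z = 0.280

p̂ = 148/872 ≈ 0.169725.
Standard error under H₀: √(0.1662×0.8338/872) = 0.012606.
z = (0.169725 − 0.1662)/0.012606 = 0.003525/0.012606 = 0.280.
p-value = P(Z < 0.280) ≈ 0.6101. With α = 0.01, fail to reject H₀.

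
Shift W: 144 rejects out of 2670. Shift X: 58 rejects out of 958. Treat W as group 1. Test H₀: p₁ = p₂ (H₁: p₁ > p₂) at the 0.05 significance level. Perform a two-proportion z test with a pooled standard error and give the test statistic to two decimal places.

p̂₁ = 144/2670 ≈ 0.0539, p̂₂ = 58/958 ≈ 0.0605.
Pooled p̂ = (144+58)/(2670+958) = 202/3628 = 0.0557.
SE = √(p̂(1−p̂)(1/n₁+1/n₂)) = √(0.0557·0.9443·0.00141837) = √(7.45752e-05) = 0.0086.
z = (0.0539 − 0.0605)/0.0086 = -0.0066/0.0086 = -0.77.
p-value = P(Z > -0.765) ≈ 0.7780. With α = 0.05, fail to reject H₀.

z = -0.77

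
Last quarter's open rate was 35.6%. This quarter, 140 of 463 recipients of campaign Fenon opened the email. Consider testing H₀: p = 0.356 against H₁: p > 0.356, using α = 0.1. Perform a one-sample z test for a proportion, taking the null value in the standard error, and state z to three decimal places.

p̂ = 140/463 ≈ 0.30238.
SE = √(p₀(1−p₀)/n) = √(0.22926/463) = 0.02225.
z = (0.30238 − 0.356)/0.02225 = -0.05362/0.02225 = -2.410.
p-value = P(Z > -2.410) ≈ 0.9920; since p > α = 0.1, fail to reject H₀.

z = -2.410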